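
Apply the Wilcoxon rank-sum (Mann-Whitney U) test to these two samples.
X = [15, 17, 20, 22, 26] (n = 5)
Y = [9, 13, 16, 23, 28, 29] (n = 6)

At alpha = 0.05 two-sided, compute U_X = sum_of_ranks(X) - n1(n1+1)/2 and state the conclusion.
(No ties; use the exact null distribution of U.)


Step 1: Combine and sort all 11 observations; assign midranks.
sorted (value, group): (9,Y), (13,Y), (15,X), (16,Y), (17,X), (20,X), (22,X), (23,Y), (26,X), (28,Y), (29,Y)
ranks: 9->1, 13->2, 15->3, 16->4, 17->5, 20->6, 22->7, 23->8, 26->9, 28->10, 29->11
Step 2: Rank sum for X: R1 = 3 + 5 + 6 + 7 + 9 = 30.
Step 3: U_X = R1 - n1(n1+1)/2 = 30 - 5*6/2 = 30 - 15 = 15.
       U_Y = n1*n2 - U_X = 30 - 15 = 15.
Step 4: No ties, so the exact null distribution of U (based on enumerating the C(11,5) = 462 equally likely rank assignments) gives the two-sided p-value.
Step 5: p-value = 1.000000; compare to alpha = 0.05. fail to reject H0.

U_X = 15, p = 1.000000, fail to reject H0 at alpha = 0.05.


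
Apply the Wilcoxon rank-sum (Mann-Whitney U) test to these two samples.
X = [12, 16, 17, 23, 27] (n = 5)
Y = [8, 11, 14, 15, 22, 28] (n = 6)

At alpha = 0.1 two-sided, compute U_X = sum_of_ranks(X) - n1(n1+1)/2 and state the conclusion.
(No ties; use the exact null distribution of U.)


Step 1: Combine and sort all 11 observations; assign midranks.
sorted (value, group): (8,Y), (11,Y), (12,X), (14,Y), (15,Y), (16,X), (17,X), (22,Y), (23,X), (27,X), (28,Y)
ranks: 8->1, 11->2, 12->3, 14->4, 15->5, 16->6, 17->7, 22->8, 23->9, 27->10, 28->11
Step 2: Rank sum for X: R1 = 3 + 6 + 7 + 9 + 10 = 35.
Step 3: U_X = R1 - n1(n1+1)/2 = 35 - 5*6/2 = 35 - 15 = 20.
       U_Y = n1*n2 - U_X = 30 - 20 = 10.
Step 4: No ties, so the exact null distribution of U (based on enumerating the C(11,5) = 462 equally likely rank assignments) gives the two-sided p-value.
Step 5: p-value = 0.428571; compare to alpha = 0.1. fail to reject H0.

U_X = 20, p = 0.428571, fail to reject H0 at alpha = 0.1.


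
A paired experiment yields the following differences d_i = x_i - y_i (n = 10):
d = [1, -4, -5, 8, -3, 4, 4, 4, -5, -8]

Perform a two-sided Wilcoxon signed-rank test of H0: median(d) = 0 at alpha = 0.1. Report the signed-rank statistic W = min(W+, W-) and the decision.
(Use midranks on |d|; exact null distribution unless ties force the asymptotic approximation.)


Step 1: Drop any zero differences (none here) and take |d_i|.
|d| = [1, 4, 5, 8, 3, 4, 4, 4, 5, 8]
Step 2: Midrank |d_i| (ties get averaged ranks).
ranks: |1|->1, |4|->4.5, |5|->7.5, |8|->9.5, |3|->2, |4|->4.5, |4|->4.5, |4|->4.5, |5|->7.5, |8|->9.5
Step 3: Attach original signs; sum ranks with positive sign and with negative sign.
W+ = 1 + 9.5 + 4.5 + 4.5 + 4.5 = 24
W- = 4.5 + 7.5 + 2 + 7.5 + 9.5 = 31
(Check: W+ + W- = 55 should equal n(n+1)/2 = 55.)
Step 4: Test statistic W = min(W+, W-) = 24.
Step 5: Ties in |d|, so use the tie-corrected normal approximation.
        E[W] = n(n+1)/4 = 10*11/4 = 27.5.
        Tie groups: |d|=4 (t=4), |d|=5 (t=2), |d|=8 (t=2); sum(t^3 - t) = 72.
        Var[W] = n(n+1)(2n+1)/24 - sum(t^3-t)/48 = 2310/24 - 72/48 = 94.75.
        z = (W - E[W]) / sqrt(Var[W]) = (24 - 27.5) / 9.7340 = -0.3596.
        Two-sided p = 2*Phi(z) = 0.719172.
Step 6: alpha = 0.1. fail to reject H0.

W+ = 24, W- = 31, W = min = 24, p = 0.719172, fail to reject H0.


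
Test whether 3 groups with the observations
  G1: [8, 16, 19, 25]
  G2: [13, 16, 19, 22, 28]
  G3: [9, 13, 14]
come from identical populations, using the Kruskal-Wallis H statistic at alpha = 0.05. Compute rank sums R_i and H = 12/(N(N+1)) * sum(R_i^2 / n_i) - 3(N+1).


Step 1: Combine all N = 12 observations and assign midranks.
sorted (value, group, rank): (8,G1,1), (9,G3,2), (13,G2,3.5), (13,G3,3.5), (14,G3,5), (16,G1,6.5), (16,G2,6.5), (19,G1,8.5), (19,G2,8.5), (22,G2,10), (25,G1,11), (28,G2,12)
Step 2: Sum ranks within each group.
R_1 = 27 (n_1 = 4)
R_2 = 40.5 (n_2 = 5)
R_3 = 10.5 (n_3 = 3)
Step 3: H = 12/(N(N+1)) * sum(R_i^2/n_i) - 3(N+1)
     = 12/(12*13) * (27^2/4 + 40.5^2/5 + 10.5^2/3) - 3*13
     = 0.076923 * 547.05 - 39
     = 3.080769.
Step 4: Ties present; correction factor C = 1 - 18/(12^3 - 12) = 0.989510. Corrected H = 3.080769 / 0.989510 = 3.113428.
Step 5: Under H0, H ~ chi^2(2); p-value = 0.210828.
Step 6: alpha = 0.05. fail to reject H0.

H = 3.1134, df = 2, p = 0.210828, fail to reject H0.


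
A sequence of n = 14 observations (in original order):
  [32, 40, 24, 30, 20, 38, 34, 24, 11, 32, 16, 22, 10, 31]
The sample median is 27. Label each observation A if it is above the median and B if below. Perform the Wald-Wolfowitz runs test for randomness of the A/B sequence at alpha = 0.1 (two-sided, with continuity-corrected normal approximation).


Step 1: Compute median = 27; label A = above, B = below.
Labels in order: AABABAABBABBBA  (n_A = 7, n_B = 7)
Step 2: Count runs R = 9.
Step 3: Under H0 (random ordering), E[R] = 2*n_A*n_B/(n_A+n_B) + 1 = 2*7*7/14 + 1 = 8.0000.
        Var[R] = 2*n_A*n_B*(2*n_A*n_B - n_A - n_B) / ((n_A+n_B)^2 * (n_A+n_B-1)) = 8232/2548 = 3.2308.
        SD[R] = 1.7974.
Step 4: Continuity-corrected z = (R - 0.5 - E[R]) / SD[R] = (9 - 0.5 - 8.0000) / 1.7974 = 0.2782.
Step 5: Two-sided p-value via normal approximation = 2*(1 - Phi(|z|)) = 0.780879.
Step 6: alpha = 0.1. fail to reject H0.

R = 9, z = 0.2782, p = 0.780879, fail to reject H0.


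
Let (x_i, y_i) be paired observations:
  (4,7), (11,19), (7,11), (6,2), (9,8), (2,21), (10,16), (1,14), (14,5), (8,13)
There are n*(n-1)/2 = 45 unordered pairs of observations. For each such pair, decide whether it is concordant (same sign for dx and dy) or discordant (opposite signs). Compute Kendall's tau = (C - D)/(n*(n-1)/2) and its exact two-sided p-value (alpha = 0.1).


Step 1: Enumerate the 45 unordered pairs (i,j) with i<j and classify each by sign(x_j-x_i) * sign(y_j-y_i).
  (1,2):dx=+7,dy=+12->C; (1,3):dx=+3,dy=+4->C; (1,4):dx=+2,dy=-5->D; (1,5):dx=+5,dy=+1->C
  (1,6):dx=-2,dy=+14->D; (1,7):dx=+6,dy=+9->C; (1,8):dx=-3,dy=+7->D; (1,9):dx=+10,dy=-2->D
  (1,10):dx=+4,dy=+6->C; (2,3):dx=-4,dy=-8->C; (2,4):dx=-5,dy=-17->C; (2,5):dx=-2,dy=-11->C
  (2,6):dx=-9,dy=+2->D; (2,7):dx=-1,dy=-3->C; (2,8):dx=-10,dy=-5->C; (2,9):dx=+3,dy=-14->D
  (2,10):dx=-3,dy=-6->C; (3,4):dx=-1,dy=-9->C; (3,5):dx=+2,dy=-3->D; (3,6):dx=-5,dy=+10->D
  (3,7):dx=+3,dy=+5->C; (3,8):dx=-6,dy=+3->D; (3,9):dx=+7,dy=-6->D; (3,10):dx=+1,dy=+2->C
  (4,5):dx=+3,dy=+6->C; (4,6):dx=-4,dy=+19->D; (4,7):dx=+4,dy=+14->C; (4,8):dx=-5,dy=+12->D
  (4,9):dx=+8,dy=+3->C; (4,10):dx=+2,dy=+11->C; (5,6):dx=-7,dy=+13->D; (5,7):dx=+1,dy=+8->C
  (5,8):dx=-8,dy=+6->D; (5,9):dx=+5,dy=-3->D; (5,10):dx=-1,dy=+5->D; (6,7):dx=+8,dy=-5->D
  (6,8):dx=-1,dy=-7->C; (6,9):dx=+12,dy=-16->D; (6,10):dx=+6,dy=-8->D; (7,8):dx=-9,dy=-2->C
  (7,9):dx=+4,dy=-11->D; (7,10):dx=-2,dy=-3->C; (8,9):dx=+13,dy=-9->D; (8,10):dx=+7,dy=-1->D
  (9,10):dx=-6,dy=+8->D
Step 2: C = 22, D = 23, total pairs = 45.
Step 3: tau = (C - D)/(n(n-1)/2) = (22 - 23)/45 = -0.022222.
Step 4: Exact two-sided p-value (enumerate n! = 3628800 permutations of y under H0): p = 1.000000.
Step 5: alpha = 0.1. fail to reject H0.

tau_b = -0.0222 (C=22, D=23), p = 1.000000, fail to reject H0.


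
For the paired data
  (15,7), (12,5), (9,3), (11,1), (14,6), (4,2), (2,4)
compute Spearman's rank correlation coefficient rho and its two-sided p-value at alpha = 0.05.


Step 1: Rank x and y separately (midranks; no ties here).
rank(x): 15->7, 12->5, 9->3, 11->4, 14->6, 4->2, 2->1
rank(y): 7->7, 5->5, 3->3, 1->1, 6->6, 2->2, 4->4
Step 2: d_i = R_x(i) - R_y(i); compute d_i^2.
  (7-7)^2=0, (5-5)^2=0, (3-3)^2=0, (4-1)^2=9, (6-6)^2=0, (2-2)^2=0, (1-4)^2=9
sum(d^2) = 18.
Step 3: rho = 1 - 6*18 / (7*(7^2 - 1)) = 1 - 108/336 = 0.678571.
Step 4: Under H0, t = rho * sqrt((n-2)/(1-rho^2)) = 2.0657 ~ t(5).
Step 5: Two-sided p-value from the t-distribution with 5 df = 0.093750.
Step 6: alpha = 0.05. fail to reject H0.

rho = 0.6786, p = 0.093750, fail to reject H0 at alpha = 0.05.


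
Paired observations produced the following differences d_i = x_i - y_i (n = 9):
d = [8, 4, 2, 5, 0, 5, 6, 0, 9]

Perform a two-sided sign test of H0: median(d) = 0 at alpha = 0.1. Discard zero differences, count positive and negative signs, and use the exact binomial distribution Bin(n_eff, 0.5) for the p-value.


Step 1: Discard zero differences. Original n = 9; n_eff = number of nonzero differences = 7.
Nonzero differences (with sign): +8, +4, +2, +5, +5, +6, +9
Step 2: Count signs: positive = 7, negative = 0.
Step 3: Under H0: P(positive) = 0.5, so the number of positives S ~ Bin(7, 0.5).
Step 4: Two-sided exact p-value = sum of Bin(7,0.5) probabilities at or below the observed probability = 0.015625.
Step 5: alpha = 0.1. reject H0.

n_eff = 7, pos = 7, neg = 0, p = 0.015625, reject H0.


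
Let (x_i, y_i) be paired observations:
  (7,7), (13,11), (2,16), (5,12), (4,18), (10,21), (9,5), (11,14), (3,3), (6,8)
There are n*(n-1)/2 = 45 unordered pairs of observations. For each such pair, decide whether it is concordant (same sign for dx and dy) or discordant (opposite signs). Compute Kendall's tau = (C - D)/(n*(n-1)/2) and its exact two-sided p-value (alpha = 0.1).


Step 1: Enumerate the 45 unordered pairs (i,j) with i<j and classify each by sign(x_j-x_i) * sign(y_j-y_i).
  (1,2):dx=+6,dy=+4->C; (1,3):dx=-5,dy=+9->D; (1,4):dx=-2,dy=+5->D; (1,5):dx=-3,dy=+11->D
  (1,6):dx=+3,dy=+14->C; (1,7):dx=+2,dy=-2->D; (1,8):dx=+4,dy=+7->C; (1,9):dx=-4,dy=-4->C
  (1,10):dx=-1,dy=+1->D; (2,3):dx=-11,dy=+5->D; (2,4):dx=-8,dy=+1->D; (2,5):dx=-9,dy=+7->D
  (2,6):dx=-3,dy=+10->D; (2,7):dx=-4,dy=-6->C; (2,8):dx=-2,dy=+3->D; (2,9):dx=-10,dy=-8->C
  (2,10):dx=-7,dy=-3->C; (3,4):dx=+3,dy=-4->D; (3,5):dx=+2,dy=+2->C; (3,6):dx=+8,dy=+5->C
  (3,7):dx=+7,dy=-11->D; (3,8):dx=+9,dy=-2->D; (3,9):dx=+1,dy=-13->D; (3,10):dx=+4,dy=-8->D
  (4,5):dx=-1,dy=+6->D; (4,6):dx=+5,dy=+9->C; (4,7):dx=+4,dy=-7->D; (4,8):dx=+6,dy=+2->C
  (4,9):dx=-2,dy=-9->C; (4,10):dx=+1,dy=-4->D; (5,6):dx=+6,dy=+3->C; (5,7):dx=+5,dy=-13->D
  (5,8):dx=+7,dy=-4->D; (5,9):dx=-1,dy=-15->C; (5,10):dx=+2,dy=-10->D; (6,7):dx=-1,dy=-16->C
  (6,8):dx=+1,dy=-7->D; (6,9):dx=-7,dy=-18->C; (6,10):dx=-4,dy=-13->C; (7,8):dx=+2,dy=+9->C
  (7,9):dx=-6,dy=-2->C; (7,10):dx=-3,dy=+3->D; (8,9):dx=-8,dy=-11->C; (8,10):dx=-5,dy=-6->C
  (9,10):dx=+3,dy=+5->C
Step 2: C = 22, D = 23, total pairs = 45.
Step 3: tau = (C - D)/(n(n-1)/2) = (22 - 23)/45 = -0.022222.
Step 4: Exact two-sided p-value (enumerate n! = 3628800 permutations of y under H0): p = 1.000000.
Step 5: alpha = 0.1. fail to reject H0.

tau_b = -0.0222 (C=22, D=23), p = 1.000000, fail to reject H0.


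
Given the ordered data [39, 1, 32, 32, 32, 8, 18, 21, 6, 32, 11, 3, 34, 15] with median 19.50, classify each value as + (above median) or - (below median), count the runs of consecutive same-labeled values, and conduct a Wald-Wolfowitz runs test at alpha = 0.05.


Step 1: Compute median = 19.50; label A = above, B = below.
Labels in order: ABAAABBABABBAB  (n_A = 7, n_B = 7)
Step 2: Count runs R = 10.
Step 3: Under H0 (random ordering), E[R] = 2*n_A*n_B/(n_A+n_B) + 1 = 2*7*7/14 + 1 = 8.0000.
        Var[R] = 2*n_A*n_B*(2*n_A*n_B - n_A - n_B) / ((n_A+n_B)^2 * (n_A+n_B-1)) = 8232/2548 = 3.2308.
        SD[R] = 1.7974.
Step 4: Continuity-corrected z = (R - 0.5 - E[R]) / SD[R] = (10 - 0.5 - 8.0000) / 1.7974 = 0.8345.
Step 5: Two-sided p-value via normal approximation = 2*(1 - Phi(|z|)) = 0.403986.
Step 6: alpha = 0.05. fail to reject H0.

R = 10, z = 0.8345, p = 0.403986, fail to reject H0.


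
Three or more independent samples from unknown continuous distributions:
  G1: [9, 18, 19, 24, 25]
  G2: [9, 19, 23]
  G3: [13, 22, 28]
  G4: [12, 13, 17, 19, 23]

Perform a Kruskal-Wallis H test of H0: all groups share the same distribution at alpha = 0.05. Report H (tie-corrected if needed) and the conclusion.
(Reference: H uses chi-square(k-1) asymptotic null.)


Step 1: Combine all N = 16 observations and assign midranks.
sorted (value, group, rank): (9,G1,1.5), (9,G2,1.5), (12,G4,3), (13,G3,4.5), (13,G4,4.5), (17,G4,6), (18,G1,7), (19,G1,9), (19,G2,9), (19,G4,9), (22,G3,11), (23,G2,12.5), (23,G4,12.5), (24,G1,14), (25,G1,15), (28,G3,16)
Step 2: Sum ranks within each group.
R_1 = 46.5 (n_1 = 5)
R_2 = 23 (n_2 = 3)
R_3 = 31.5 (n_3 = 3)
R_4 = 35 (n_4 = 5)
Step 3: H = 12/(N(N+1)) * sum(R_i^2/n_i) - 3(N+1)
     = 12/(16*17) * (46.5^2/5 + 23^2/3 + 31.5^2/3 + 35^2/5) - 3*17
     = 0.044118 * 1184.53 - 51
     = 1.258824.
Step 4: Ties present; correction factor C = 1 - 42/(16^3 - 16) = 0.989706. Corrected H = 1.258824 / 0.989706 = 1.271917.
Step 5: Under H0, H ~ chi^2(3); p-value = 0.735812.
Step 6: alpha = 0.05. fail to reject H0.

H = 1.2719, df = 3, p = 0.735812, fail to reject H0.


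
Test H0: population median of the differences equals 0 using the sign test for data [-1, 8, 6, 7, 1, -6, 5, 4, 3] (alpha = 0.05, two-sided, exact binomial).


Step 1: Discard zero differences. Original n = 9; n_eff = number of nonzero differences = 9.
Nonzero differences (with sign): -1, +8, +6, +7, +1, -6, +5, +4, +3
Step 2: Count signs: positive = 7, negative = 2.
Step 3: Under H0: P(positive) = 0.5, so the number of positives S ~ Bin(9, 0.5).
Step 4: Two-sided exact p-value = sum of Bin(9,0.5) probabilities at or below the observed probability = 0.179688.
Step 5: alpha = 0.05. fail to reject H0.

n_eff = 9, pos = 7, neg = 2, p = 0.179688, fail to reject H0.


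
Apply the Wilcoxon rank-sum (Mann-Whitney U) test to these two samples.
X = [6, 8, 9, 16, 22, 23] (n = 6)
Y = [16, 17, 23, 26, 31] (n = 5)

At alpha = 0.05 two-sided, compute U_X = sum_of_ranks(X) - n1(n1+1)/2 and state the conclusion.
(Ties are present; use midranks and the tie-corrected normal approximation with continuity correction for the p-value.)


Step 1: Combine and sort all 11 observations; assign midranks.
sorted (value, group): (6,X), (8,X), (9,X), (16,X), (16,Y), (17,Y), (22,X), (23,X), (23,Y), (26,Y), (31,Y)
ranks: 6->1, 8->2, 9->3, 16->4.5, 16->4.5, 17->6, 22->7, 23->8.5, 23->8.5, 26->10, 31->11
Step 2: Rank sum for X: R1 = 1 + 2 + 3 + 4.5 + 7 + 8.5 = 26.
Step 3: U_X = R1 - n1(n1+1)/2 = 26 - 6*7/2 = 26 - 21 = 5.
       U_Y = n1*n2 - U_X = 30 - 5 = 25.
Step 4: Ties are present, so use the tie-corrected normal approximation (with continuity correction) for the p-value.
Step 5: p-value = 0.081440; compare to alpha = 0.05. fail to reject H0.

U_X = 5, p = 0.081440, fail to reject H0 at alpha = 0.05.


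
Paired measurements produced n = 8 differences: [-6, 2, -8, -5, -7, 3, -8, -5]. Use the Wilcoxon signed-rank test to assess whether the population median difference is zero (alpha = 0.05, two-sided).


Step 1: Drop any zero differences (none here) and take |d_i|.
|d| = [6, 2, 8, 5, 7, 3, 8, 5]
Step 2: Midrank |d_i| (ties get averaged ranks).
ranks: |6|->5, |2|->1, |8|->7.5, |5|->3.5, |7|->6, |3|->2, |8|->7.5, |5|->3.5
Step 3: Attach original signs; sum ranks with positive sign and with negative sign.
W+ = 1 + 2 = 3
W- = 5 + 7.5 + 3.5 + 6 + 7.5 + 3.5 = 33
(Check: W+ + W- = 36 should equal n(n+1)/2 = 36.)
Step 4: Test statistic W = min(W+, W-) = 3.
Step 5: Ties in |d|, so use the tie-corrected normal approximation.
        E[W] = n(n+1)/4 = 8*9/4 = 18.
        Tie groups: |d|=5 (t=2), |d|=8 (t=2); sum(t^3 - t) = 12.
        Var[W] = n(n+1)(2n+1)/24 - sum(t^3-t)/48 = 1224/24 - 12/48 = 50.75.
        z = (W - E[W]) / sqrt(Var[W]) = (3 - 18) / 7.1239 = -2.1056.
        Two-sided p = 2*Phi(z) = 0.035240.
Step 6: alpha = 0.05. reject H0.

W+ = 3, W- = 33, W = min = 3, p = 0.035240, reject H0.


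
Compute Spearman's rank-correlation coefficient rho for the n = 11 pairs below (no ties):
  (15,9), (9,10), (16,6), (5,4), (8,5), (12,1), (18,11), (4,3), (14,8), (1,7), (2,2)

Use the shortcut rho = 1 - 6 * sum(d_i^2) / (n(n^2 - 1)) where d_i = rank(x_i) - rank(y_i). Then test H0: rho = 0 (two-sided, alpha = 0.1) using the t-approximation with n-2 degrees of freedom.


Step 1: Rank x and y separately (midranks; no ties here).
rank(x): 15->9, 9->6, 16->10, 5->4, 8->5, 12->7, 18->11, 4->3, 14->8, 1->1, 2->2
rank(y): 9->9, 10->10, 6->6, 4->4, 5->5, 1->1, 11->11, 3->3, 8->8, 7->7, 2->2
Step 2: d_i = R_x(i) - R_y(i); compute d_i^2.
  (9-9)^2=0, (6-10)^2=16, (10-6)^2=16, (4-4)^2=0, (5-5)^2=0, (7-1)^2=36, (11-11)^2=0, (3-3)^2=0, (8-8)^2=0, (1-7)^2=36, (2-2)^2=0
sum(d^2) = 104.
Step 3: rho = 1 - 6*104 / (11*(11^2 - 1)) = 1 - 624/1320 = 0.527273.
Step 4: Under H0, t = rho * sqrt((n-2)/(1-rho^2)) = 1.8616 ~ t(9).
Step 5: Two-sided p-value from the t-distribution with 9 df = 0.095565.
Step 6: alpha = 0.1. reject H0.

rho = 0.5273, p = 0.095565, reject H0 at alpha = 0.1.


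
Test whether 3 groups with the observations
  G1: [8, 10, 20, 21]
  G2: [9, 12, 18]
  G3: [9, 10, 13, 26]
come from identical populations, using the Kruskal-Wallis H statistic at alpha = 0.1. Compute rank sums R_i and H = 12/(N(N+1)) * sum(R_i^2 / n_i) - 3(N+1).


Step 1: Combine all N = 11 observations and assign midranks.
sorted (value, group, rank): (8,G1,1), (9,G2,2.5), (9,G3,2.5), (10,G1,4.5), (10,G3,4.5), (12,G2,6), (13,G3,7), (18,G2,8), (20,G1,9), (21,G1,10), (26,G3,11)
Step 2: Sum ranks within each group.
R_1 = 24.5 (n_1 = 4)
R_2 = 16.5 (n_2 = 3)
R_3 = 25 (n_3 = 4)
Step 3: H = 12/(N(N+1)) * sum(R_i^2/n_i) - 3(N+1)
     = 12/(11*12) * (24.5^2/4 + 16.5^2/3 + 25^2/4) - 3*12
     = 0.090909 * 397.062 - 36
     = 0.096591.
Step 4: Ties present; correction factor C = 1 - 12/(11^3 - 11) = 0.990909. Corrected H = 0.096591 / 0.990909 = 0.097477.
Step 5: Under H0, H ~ chi^2(2); p-value = 0.952430.
Step 6: alpha = 0.1. fail to reject H0.

H = 0.0975, df = 2, p = 0.952430, fail to reject H0.


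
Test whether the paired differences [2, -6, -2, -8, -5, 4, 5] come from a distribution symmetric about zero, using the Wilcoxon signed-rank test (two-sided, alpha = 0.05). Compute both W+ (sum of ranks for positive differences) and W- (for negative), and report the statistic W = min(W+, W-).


Step 1: Drop any zero differences (none here) and take |d_i|.
|d| = [2, 6, 2, 8, 5, 4, 5]
Step 2: Midrank |d_i| (ties get averaged ranks).
ranks: |2|->1.5, |6|->6, |2|->1.5, |8|->7, |5|->4.5, |4|->3, |5|->4.5
Step 3: Attach original signs; sum ranks with positive sign and with negative sign.
W+ = 1.5 + 3 + 4.5 = 9
W- = 6 + 1.5 + 7 + 4.5 = 19
(Check: W+ + W- = 28 should equal n(n+1)/2 = 28.)
Step 4: Test statistic W = min(W+, W-) = 9.
Step 5: Ties in |d|, so use the tie-corrected normal approximation.
        E[W] = n(n+1)/4 = 7*8/4 = 14.
        Tie groups: |d|=2 (t=2), |d|=5 (t=2); sum(t^3 - t) = 12.
        Var[W] = n(n+1)(2n+1)/24 - sum(t^3-t)/48 = 840/24 - 12/48 = 34.75.
        z = (W - E[W]) / sqrt(Var[W]) = (9 - 14) / 5.8949 = -0.8482.
        Two-sided p = 2*Phi(z) = 0.396333.
Step 6: alpha = 0.05. fail to reject H0.

W+ = 9, W- = 19, W = min = 9, p = 0.396333, fail to reject H0.


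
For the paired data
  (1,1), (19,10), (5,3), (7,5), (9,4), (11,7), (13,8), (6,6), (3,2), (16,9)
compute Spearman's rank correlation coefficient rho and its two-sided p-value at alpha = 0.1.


Step 1: Rank x and y separately (midranks; no ties here).
rank(x): 1->1, 19->10, 5->3, 7->5, 9->6, 11->7, 13->8, 6->4, 3->2, 16->9
rank(y): 1->1, 10->10, 3->3, 5->5, 4->4, 7->7, 8->8, 6->6, 2->2, 9->9
Step 2: d_i = R_x(i) - R_y(i); compute d_i^2.
  (1-1)^2=0, (10-10)^2=0, (3-3)^2=0, (5-5)^2=0, (6-4)^2=4, (7-7)^2=0, (8-8)^2=0, (4-6)^2=4, (2-2)^2=0, (9-9)^2=0
sum(d^2) = 8.
Step 3: rho = 1 - 6*8 / (10*(10^2 - 1)) = 1 - 48/990 = 0.951515.
Step 4: Under H0, t = rho * sqrt((n-2)/(1-rho^2)) = 8.7493 ~ t(8).
Step 5: Two-sided p-value from the t-distribution with 8 df = 0.000023.
Step 6: alpha = 0.1. reject H0.

rho = 0.9515, p = 0.000023, reject H0 at alpha = 0.1.


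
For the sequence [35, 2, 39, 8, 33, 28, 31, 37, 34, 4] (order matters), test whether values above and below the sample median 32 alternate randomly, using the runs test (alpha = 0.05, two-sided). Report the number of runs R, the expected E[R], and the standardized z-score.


Step 1: Compute median = 32; label A = above, B = below.
Labels in order: ABABABBAAB  (n_A = 5, n_B = 5)
Step 2: Count runs R = 8.
Step 3: Under H0 (random ordering), E[R] = 2*n_A*n_B/(n_A+n_B) + 1 = 2*5*5/10 + 1 = 6.0000.
        Var[R] = 2*n_A*n_B*(2*n_A*n_B - n_A - n_B) / ((n_A+n_B)^2 * (n_A+n_B-1)) = 2000/900 = 2.2222.
        SD[R] = 1.4907.
Step 4: Continuity-corrected z = (R - 0.5 - E[R]) / SD[R] = (8 - 0.5 - 6.0000) / 1.4907 = 1.0062.
Step 5: Two-sided p-value via normal approximation = 2*(1 - Phi(|z|)) = 0.314305.
Step 6: alpha = 0.05. fail to reject H0.

R = 8, z = 1.0062, p = 0.314305, fail to reject H0.


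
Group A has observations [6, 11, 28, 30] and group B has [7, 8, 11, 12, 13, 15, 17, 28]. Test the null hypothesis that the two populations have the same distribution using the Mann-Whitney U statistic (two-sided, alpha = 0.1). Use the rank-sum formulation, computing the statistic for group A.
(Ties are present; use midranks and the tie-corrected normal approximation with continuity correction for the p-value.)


Step 1: Combine and sort all 12 observations; assign midranks.
sorted (value, group): (6,X), (7,Y), (8,Y), (11,X), (11,Y), (12,Y), (13,Y), (15,Y), (17,Y), (28,X), (28,Y), (30,X)
ranks: 6->1, 7->2, 8->3, 11->4.5, 11->4.5, 12->6, 13->7, 15->8, 17->9, 28->10.5, 28->10.5, 30->12
Step 2: Rank sum for X: R1 = 1 + 4.5 + 10.5 + 12 = 28.
Step 3: U_X = R1 - n1(n1+1)/2 = 28 - 4*5/2 = 28 - 10 = 18.
       U_Y = n1*n2 - U_X = 32 - 18 = 14.
Step 4: Ties are present, so use the tie-corrected normal approximation (with continuity correction) for the p-value.
Step 5: p-value = 0.798215; compare to alpha = 0.1. fail to reject H0.

U_X = 18, p = 0.798215, fail to reject H0 at alpha = 0.1.


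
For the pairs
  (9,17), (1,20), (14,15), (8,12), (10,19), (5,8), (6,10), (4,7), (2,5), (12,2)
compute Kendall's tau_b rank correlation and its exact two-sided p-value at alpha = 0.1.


Step 1: Enumerate the 45 unordered pairs (i,j) with i<j and classify each by sign(x_j-x_i) * sign(y_j-y_i).
  (1,2):dx=-8,dy=+3->D; (1,3):dx=+5,dy=-2->D; (1,4):dx=-1,dy=-5->C; (1,5):dx=+1,dy=+2->C
  (1,6):dx=-4,dy=-9->C; (1,7):dx=-3,dy=-7->C; (1,8):dx=-5,dy=-10->C; (1,9):dx=-7,dy=-12->C
  (1,10):dx=+3,dy=-15->D; (2,3):dx=+13,dy=-5->D; (2,4):dx=+7,dy=-8->D; (2,5):dx=+9,dy=-1->D
  (2,6):dx=+4,dy=-12->D; (2,7):dx=+5,dy=-10->D; (2,8):dx=+3,dy=-13->D; (2,9):dx=+1,dy=-15->D
  (2,10):dx=+11,dy=-18->D; (3,4):dx=-6,dy=-3->C; (3,5):dx=-4,dy=+4->D; (3,6):dx=-9,dy=-7->C
  (3,7):dx=-8,dy=-5->C; (3,8):dx=-10,dy=-8->C; (3,9):dx=-12,dy=-10->C; (3,10):dx=-2,dy=-13->C
  (4,5):dx=+2,dy=+7->C; (4,6):dx=-3,dy=-4->C; (4,7):dx=-2,dy=-2->C; (4,8):dx=-4,dy=-5->C
  (4,9):dx=-6,dy=-7->C; (4,10):dx=+4,dy=-10->D; (5,6):dx=-5,dy=-11->C; (5,7):dx=-4,dy=-9->C
  (5,8):dx=-6,dy=-12->C; (5,9):dx=-8,dy=-14->C; (5,10):dx=+2,dy=-17->D; (6,7):dx=+1,dy=+2->C
  (6,8):dx=-1,dy=-1->C; (6,9):dx=-3,dy=-3->C; (6,10):dx=+7,dy=-6->D; (7,8):dx=-2,dy=-3->C
  (7,9):dx=-4,dy=-5->C; (7,10):dx=+6,dy=-8->D; (8,9):dx=-2,dy=-2->C; (8,10):dx=+8,dy=-5->D
  (9,10):dx=+10,dy=-3->D
Step 2: C = 27, D = 18, total pairs = 45.
Step 3: tau = (C - D)/(n(n-1)/2) = (27 - 18)/45 = 0.200000.
Step 4: Exact two-sided p-value (enumerate n! = 3628800 permutations of y under H0): p = 0.484313.
Step 5: alpha = 0.1. fail to reject H0.

tau_b = 0.2000 (C=27, D=18), p = 0.484313, fail to reject H0.


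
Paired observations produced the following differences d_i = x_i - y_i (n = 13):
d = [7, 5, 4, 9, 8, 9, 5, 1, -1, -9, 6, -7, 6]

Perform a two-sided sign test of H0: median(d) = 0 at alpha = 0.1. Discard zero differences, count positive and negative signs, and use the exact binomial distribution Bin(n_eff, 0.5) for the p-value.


Step 1: Discard zero differences. Original n = 13; n_eff = number of nonzero differences = 13.
Nonzero differences (with sign): +7, +5, +4, +9, +8, +9, +5, +1, -1, -9, +6, -7, +6
Step 2: Count signs: positive = 10, negative = 3.
Step 3: Under H0: P(positive) = 0.5, so the number of positives S ~ Bin(13, 0.5).
Step 4: Two-sided exact p-value = sum of Bin(13,0.5) probabilities at or below the observed probability = 0.092285.
Step 5: alpha = 0.1. reject H0.

n_eff = 13, pos = 10, neg = 3, p = 0.092285, reject H0.


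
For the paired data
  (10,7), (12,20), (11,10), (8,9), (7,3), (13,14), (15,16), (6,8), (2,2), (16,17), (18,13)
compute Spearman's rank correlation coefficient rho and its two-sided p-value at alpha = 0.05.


Step 1: Rank x and y separately (midranks; no ties here).
rank(x): 10->5, 12->7, 11->6, 8->4, 7->3, 13->8, 15->9, 6->2, 2->1, 16->10, 18->11
rank(y): 7->3, 20->11, 10->6, 9->5, 3->2, 14->8, 16->9, 8->4, 2->1, 17->10, 13->7
Step 2: d_i = R_x(i) - R_y(i); compute d_i^2.
  (5-3)^2=4, (7-11)^2=16, (6-6)^2=0, (4-5)^2=1, (3-2)^2=1, (8-8)^2=0, (9-9)^2=0, (2-4)^2=4, (1-1)^2=0, (10-10)^2=0, (11-7)^2=16
sum(d^2) = 42.
Step 3: rho = 1 - 6*42 / (11*(11^2 - 1)) = 1 - 252/1320 = 0.809091.
Step 4: Under H0, t = rho * sqrt((n-2)/(1-rho^2)) = 4.1302 ~ t(9).
Step 5: Two-sided p-value from the t-distribution with 9 df = 0.002559.
Step 6: alpha = 0.05. reject H0.

rho = 0.8091, p = 0.002559, reject H0 at alpha = 0.05.


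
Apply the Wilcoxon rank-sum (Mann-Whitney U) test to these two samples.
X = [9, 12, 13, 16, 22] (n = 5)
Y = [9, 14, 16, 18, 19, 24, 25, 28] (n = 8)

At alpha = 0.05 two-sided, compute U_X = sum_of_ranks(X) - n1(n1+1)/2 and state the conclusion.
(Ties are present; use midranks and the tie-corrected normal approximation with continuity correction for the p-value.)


Step 1: Combine and sort all 13 observations; assign midranks.
sorted (value, group): (9,X), (9,Y), (12,X), (13,X), (14,Y), (16,X), (16,Y), (18,Y), (19,Y), (22,X), (24,Y), (25,Y), (28,Y)
ranks: 9->1.5, 9->1.5, 12->3, 13->4, 14->5, 16->6.5, 16->6.5, 18->8, 19->9, 22->10, 24->11, 25->12, 28->13
Step 2: Rank sum for X: R1 = 1.5 + 3 + 4 + 6.5 + 10 = 25.
Step 3: U_X = R1 - n1(n1+1)/2 = 25 - 5*6/2 = 25 - 15 = 10.
       U_Y = n1*n2 - U_X = 40 - 10 = 30.
Step 4: Ties are present, so use the tie-corrected normal approximation (with continuity correction) for the p-value.
Step 5: p-value = 0.163169; compare to alpha = 0.05. fail to reject H0.

U_X = 10, p = 0.163169, fail to reject H0 at alpha = 0.05.


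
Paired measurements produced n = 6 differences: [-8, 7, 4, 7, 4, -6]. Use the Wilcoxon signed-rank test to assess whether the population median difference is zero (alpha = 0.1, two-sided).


Step 1: Drop any zero differences (none here) and take |d_i|.
|d| = [8, 7, 4, 7, 4, 6]
Step 2: Midrank |d_i| (ties get averaged ranks).
ranks: |8|->6, |7|->4.5, |4|->1.5, |7|->4.5, |4|->1.5, |6|->3
Step 3: Attach original signs; sum ranks with positive sign and with negative sign.
W+ = 4.5 + 1.5 + 4.5 + 1.5 = 12
W- = 6 + 3 = 9
(Check: W+ + W- = 21 should equal n(n+1)/2 = 21.)
Step 4: Test statistic W = min(W+, W-) = 9.
Step 5: Ties in |d|, so use the tie-corrected normal approximation.
        E[W] = n(n+1)/4 = 6*7/4 = 10.5.
        Tie groups: |d|=4 (t=2), |d|=7 (t=2); sum(t^3 - t) = 12.
        Var[W] = n(n+1)(2n+1)/24 - sum(t^3-t)/48 = 546/24 - 12/48 = 22.5.
        z = (W - E[W]) / sqrt(Var[W]) = (9 - 10.5) / 4.7434 = -0.3162.
        Two-sided p = 2*Phi(z) = 0.751830.
Step 6: alpha = 0.1. fail to reject H0.

W+ = 12, W- = 9, W = min = 9, p = 0.751830, fail to reject H0.


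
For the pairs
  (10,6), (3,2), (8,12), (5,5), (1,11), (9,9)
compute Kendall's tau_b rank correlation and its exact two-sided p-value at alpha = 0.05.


Step 1: Enumerate the 15 unordered pairs (i,j) with i<j and classify each by sign(x_j-x_i) * sign(y_j-y_i).
  (1,2):dx=-7,dy=-4->C; (1,3):dx=-2,dy=+6->D; (1,4):dx=-5,dy=-1->C; (1,5):dx=-9,dy=+5->D
  (1,6):dx=-1,dy=+3->D; (2,3):dx=+5,dy=+10->C; (2,4):dx=+2,dy=+3->C; (2,5):dx=-2,dy=+9->D
  (2,6):dx=+6,dy=+7->C; (3,4):dx=-3,dy=-7->C; (3,5):dx=-7,dy=-1->C; (3,6):dx=+1,dy=-3->D
  (4,5):dx=-4,dy=+6->D; (4,6):dx=+4,dy=+4->C; (5,6):dx=+8,dy=-2->D
Step 2: C = 8, D = 7, total pairs = 15.
Step 3: tau = (C - D)/(n(n-1)/2) = (8 - 7)/15 = 0.066667.
Step 4: Exact two-sided p-value (enumerate n! = 720 permutations of y under H0): p = 1.000000.
Step 5: alpha = 0.05. fail to reject H0.

tau_b = 0.0667 (C=8, D=7), p = 1.000000, fail to reject H0.


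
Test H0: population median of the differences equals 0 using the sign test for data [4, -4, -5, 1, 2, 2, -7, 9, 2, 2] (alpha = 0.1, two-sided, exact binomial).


Step 1: Discard zero differences. Original n = 10; n_eff = number of nonzero differences = 10.
Nonzero differences (with sign): +4, -4, -5, +1, +2, +2, -7, +9, +2, +2
Step 2: Count signs: positive = 7, negative = 3.
Step 3: Under H0: P(positive) = 0.5, so the number of positives S ~ Bin(10, 0.5).
Step 4: Two-sided exact p-value = sum of Bin(10,0.5) probabilities at or below the observed probability = 0.343750.
Step 5: alpha = 0.1. fail to reject H0.

n_eff = 10, pos = 7, neg = 3, p = 0.343750, fail to reject H0.


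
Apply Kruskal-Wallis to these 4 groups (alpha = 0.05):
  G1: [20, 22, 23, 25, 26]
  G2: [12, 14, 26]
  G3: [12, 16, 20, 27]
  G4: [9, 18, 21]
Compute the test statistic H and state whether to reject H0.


Step 1: Combine all N = 15 observations and assign midranks.
sorted (value, group, rank): (9,G4,1), (12,G2,2.5), (12,G3,2.5), (14,G2,4), (16,G3,5), (18,G4,6), (20,G1,7.5), (20,G3,7.5), (21,G4,9), (22,G1,10), (23,G1,11), (25,G1,12), (26,G1,13.5), (26,G2,13.5), (27,G3,15)
Step 2: Sum ranks within each group.
R_1 = 54 (n_1 = 5)
R_2 = 20 (n_2 = 3)
R_3 = 30 (n_3 = 4)
R_4 = 16 (n_4 = 3)
Step 3: H = 12/(N(N+1)) * sum(R_i^2/n_i) - 3(N+1)
     = 12/(15*16) * (54^2/5 + 20^2/3 + 30^2/4 + 16^2/3) - 3*16
     = 0.050000 * 1026.87 - 48
     = 3.343333.
Step 4: Ties present; correction factor C = 1 - 18/(15^3 - 15) = 0.994643. Corrected H = 3.343333 / 0.994643 = 3.361341.
Step 5: Under H0, H ~ chi^2(3); p-value = 0.339196.
Step 6: alpha = 0.05. fail to reject H0.

H = 3.3613, df = 3, p = 0.339196, fail to reject H0.


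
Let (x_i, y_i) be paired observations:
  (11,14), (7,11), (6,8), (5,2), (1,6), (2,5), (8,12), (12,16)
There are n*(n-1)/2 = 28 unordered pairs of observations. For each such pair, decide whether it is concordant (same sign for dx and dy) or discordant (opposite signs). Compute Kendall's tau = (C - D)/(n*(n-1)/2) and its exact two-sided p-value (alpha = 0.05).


Step 1: Enumerate the 28 unordered pairs (i,j) with i<j and classify each by sign(x_j-x_i) * sign(y_j-y_i).
  (1,2):dx=-4,dy=-3->C; (1,3):dx=-5,dy=-6->C; (1,4):dx=-6,dy=-12->C; (1,5):dx=-10,dy=-8->C
  (1,6):dx=-9,dy=-9->C; (1,7):dx=-3,dy=-2->C; (1,8):dx=+1,dy=+2->C; (2,3):dx=-1,dy=-3->C
  (2,4):dx=-2,dy=-9->C; (2,5):dx=-6,dy=-5->C; (2,6):dx=-5,dy=-6->C; (2,7):dx=+1,dy=+1->C
  (2,8):dx=+5,dy=+5->C; (3,4):dx=-1,dy=-6->C; (3,5):dx=-5,dy=-2->C; (3,6):dx=-4,dy=-3->C
  (3,7):dx=+2,dy=+4->C; (3,8):dx=+6,dy=+8->C; (4,5):dx=-4,dy=+4->D; (4,6):dx=-3,dy=+3->D
  (4,7):dx=+3,dy=+10->C; (4,8):dx=+7,dy=+14->C; (5,6):dx=+1,dy=-1->D; (5,7):dx=+7,dy=+6->C
  (5,8):dx=+11,dy=+10->C; (6,7):dx=+6,dy=+7->C; (6,8):dx=+10,dy=+11->C; (7,8):dx=+4,dy=+4->C
Step 2: C = 25, D = 3, total pairs = 28.
Step 3: tau = (C - D)/(n(n-1)/2) = (25 - 3)/28 = 0.785714.
Step 4: Exact two-sided p-value (enumerate n! = 40320 permutations of y under H0): p = 0.005506.
Step 5: alpha = 0.05. reject H0.

tau_b = 0.7857 (C=25, D=3), p = 0.005506, reject H0.


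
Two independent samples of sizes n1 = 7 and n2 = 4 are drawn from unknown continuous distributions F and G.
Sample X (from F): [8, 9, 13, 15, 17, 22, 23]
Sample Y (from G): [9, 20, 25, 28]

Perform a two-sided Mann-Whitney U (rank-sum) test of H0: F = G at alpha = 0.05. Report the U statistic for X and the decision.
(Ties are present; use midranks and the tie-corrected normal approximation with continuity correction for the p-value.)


Step 1: Combine and sort all 11 observations; assign midranks.
sorted (value, group): (8,X), (9,X), (9,Y), (13,X), (15,X), (17,X), (20,Y), (22,X), (23,X), (25,Y), (28,Y)
ranks: 8->1, 9->2.5, 9->2.5, 13->4, 15->5, 17->6, 20->7, 22->8, 23->9, 25->10, 28->11
Step 2: Rank sum for X: R1 = 1 + 2.5 + 4 + 5 + 6 + 8 + 9 = 35.5.
Step 3: U_X = R1 - n1(n1+1)/2 = 35.5 - 7*8/2 = 35.5 - 28 = 7.5.
       U_Y = n1*n2 - U_X = 28 - 7.5 = 20.5.
Step 4: Ties are present, so use the tie-corrected normal approximation (with continuity correction) for the p-value.
Step 5: p-value = 0.255756; compare to alpha = 0.05. fail to reject H0.

U_X = 7.5, p = 0.255756, fail to reject H0 at alpha = 0.05.


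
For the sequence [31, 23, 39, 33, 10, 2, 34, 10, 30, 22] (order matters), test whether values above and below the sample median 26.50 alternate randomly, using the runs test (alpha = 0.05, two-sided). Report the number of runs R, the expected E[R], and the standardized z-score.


Step 1: Compute median = 26.50; label A = above, B = below.
Labels in order: ABAABBABAB  (n_A = 5, n_B = 5)
Step 2: Count runs R = 8.
Step 3: Under H0 (random ordering), E[R] = 2*n_A*n_B/(n_A+n_B) + 1 = 2*5*5/10 + 1 = 6.0000.
        Var[R] = 2*n_A*n_B*(2*n_A*n_B - n_A - n_B) / ((n_A+n_B)^2 * (n_A+n_B-1)) = 2000/900 = 2.2222.
        SD[R] = 1.4907.
Step 4: Continuity-corrected z = (R - 0.5 - E[R]) / SD[R] = (8 - 0.5 - 6.0000) / 1.4907 = 1.0062.
Step 5: Two-sided p-value via normal approximation = 2*(1 - Phi(|z|)) = 0.314305.
Step 6: alpha = 0.05. fail to reject H0.

R = 8, z = 1.0062, p = 0.314305, fail to reject H0.


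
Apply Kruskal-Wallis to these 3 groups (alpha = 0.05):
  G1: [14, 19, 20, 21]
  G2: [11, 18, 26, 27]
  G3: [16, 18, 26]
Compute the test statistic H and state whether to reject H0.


Step 1: Combine all N = 11 observations and assign midranks.
sorted (value, group, rank): (11,G2,1), (14,G1,2), (16,G3,3), (18,G2,4.5), (18,G3,4.5), (19,G1,6), (20,G1,7), (21,G1,8), (26,G2,9.5), (26,G3,9.5), (27,G2,11)
Step 2: Sum ranks within each group.
R_1 = 23 (n_1 = 4)
R_2 = 26 (n_2 = 4)
R_3 = 17 (n_3 = 3)
Step 3: H = 12/(N(N+1)) * sum(R_i^2/n_i) - 3(N+1)
     = 12/(11*12) * (23^2/4 + 26^2/4 + 17^2/3) - 3*12
     = 0.090909 * 397.583 - 36
     = 0.143939.
Step 4: Ties present; correction factor C = 1 - 12/(11^3 - 11) = 0.990909. Corrected H = 0.143939 / 0.990909 = 0.145260.
Step 5: Under H0, H ~ chi^2(2); p-value = 0.929945.
Step 6: alpha = 0.05. fail to reject H0.

H = 0.1453, df = 2, p = 0.929945, fail to reject H0.


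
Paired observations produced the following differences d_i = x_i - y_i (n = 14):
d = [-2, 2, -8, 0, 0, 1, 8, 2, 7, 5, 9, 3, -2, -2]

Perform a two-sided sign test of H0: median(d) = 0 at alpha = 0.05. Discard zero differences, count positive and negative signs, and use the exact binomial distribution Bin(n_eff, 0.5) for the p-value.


Step 1: Discard zero differences. Original n = 14; n_eff = number of nonzero differences = 12.
Nonzero differences (with sign): -2, +2, -8, +1, +8, +2, +7, +5, +9, +3, -2, -2
Step 2: Count signs: positive = 8, negative = 4.
Step 3: Under H0: P(positive) = 0.5, so the number of positives S ~ Bin(12, 0.5).
Step 4: Two-sided exact p-value = sum of Bin(12,0.5) probabilities at or below the observed probability = 0.387695.
Step 5: alpha = 0.05. fail to reject H0.

n_eff = 12, pos = 8, neg = 4, p = 0.387695, fail to reject H0.


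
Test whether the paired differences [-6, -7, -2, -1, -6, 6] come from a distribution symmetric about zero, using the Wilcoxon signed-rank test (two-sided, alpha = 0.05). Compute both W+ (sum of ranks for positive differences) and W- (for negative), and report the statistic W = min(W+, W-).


Step 1: Drop any zero differences (none here) and take |d_i|.
|d| = [6, 7, 2, 1, 6, 6]
Step 2: Midrank |d_i| (ties get averaged ranks).
ranks: |6|->4, |7|->6, |2|->2, |1|->1, |6|->4, |6|->4
Step 3: Attach original signs; sum ranks with positive sign and with negative sign.
W+ = 4 = 4
W- = 4 + 6 + 2 + 1 + 4 = 17
(Check: W+ + W- = 21 should equal n(n+1)/2 = 21.)
Step 4: Test statistic W = min(W+, W-) = 4.
Step 5: Ties in |d|, so use the tie-corrected normal approximation.
        E[W] = n(n+1)/4 = 6*7/4 = 10.5.
        Tie groups: |d|=6 (t=3); sum(t^3 - t) = 24.
        Var[W] = n(n+1)(2n+1)/24 - sum(t^3-t)/48 = 546/24 - 24/48 = 22.25.
        z = (W - E[W]) / sqrt(Var[W]) = (4 - 10.5) / 4.7170 = -1.3780.
        Two-sided p = 2*Phi(z) = 0.168204.
Step 6: alpha = 0.05. fail to reject H0.

W+ = 4, W- = 17, W = min = 4, p = 0.168204, fail to reject H0.


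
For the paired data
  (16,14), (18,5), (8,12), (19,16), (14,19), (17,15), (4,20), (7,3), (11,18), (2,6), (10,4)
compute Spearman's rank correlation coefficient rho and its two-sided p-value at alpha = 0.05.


Step 1: Rank x and y separately (midranks; no ties here).
rank(x): 16->8, 18->10, 8->4, 19->11, 14->7, 17->9, 4->2, 7->3, 11->6, 2->1, 10->5
rank(y): 14->6, 5->3, 12->5, 16->8, 19->10, 15->7, 20->11, 3->1, 18->9, 6->4, 4->2
Step 2: d_i = R_x(i) - R_y(i); compute d_i^2.
  (8-6)^2=4, (10-3)^2=49, (4-5)^2=1, (11-8)^2=9, (7-10)^2=9, (9-7)^2=4, (2-11)^2=81, (3-1)^2=4, (6-9)^2=9, (1-4)^2=9, (5-2)^2=9
sum(d^2) = 188.
Step 3: rho = 1 - 6*188 / (11*(11^2 - 1)) = 1 - 1128/1320 = 0.145455.
Step 4: Under H0, t = rho * sqrt((n-2)/(1-rho^2)) = 0.4411 ~ t(9).
Step 5: Two-sided p-value from the t-distribution with 9 df = 0.669579.
Step 6: alpha = 0.05. fail to reject H0.

rho = 0.1455, p = 0.669579, fail to reject H0 at alpha = 0.05.


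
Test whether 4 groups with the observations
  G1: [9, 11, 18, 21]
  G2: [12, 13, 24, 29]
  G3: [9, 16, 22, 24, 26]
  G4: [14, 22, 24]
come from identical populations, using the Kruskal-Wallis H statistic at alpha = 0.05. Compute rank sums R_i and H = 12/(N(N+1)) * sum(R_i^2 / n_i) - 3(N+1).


Step 1: Combine all N = 16 observations and assign midranks.
sorted (value, group, rank): (9,G1,1.5), (9,G3,1.5), (11,G1,3), (12,G2,4), (13,G2,5), (14,G4,6), (16,G3,7), (18,G1,8), (21,G1,9), (22,G3,10.5), (22,G4,10.5), (24,G2,13), (24,G3,13), (24,G4,13), (26,G3,15), (29,G2,16)
Step 2: Sum ranks within each group.
R_1 = 21.5 (n_1 = 4)
R_2 = 38 (n_2 = 4)
R_3 = 47 (n_3 = 5)
R_4 = 29.5 (n_4 = 3)
Step 3: H = 12/(N(N+1)) * sum(R_i^2/n_i) - 3(N+1)
     = 12/(16*17) * (21.5^2/4 + 38^2/4 + 47^2/5 + 29.5^2/3) - 3*17
     = 0.044118 * 1208.45 - 51
     = 2.313787.
Step 4: Ties present; correction factor C = 1 - 36/(16^3 - 16) = 0.991176. Corrected H = 2.313787 / 0.991176 = 2.334384.
Step 5: Under H0, H ~ chi^2(3); p-value = 0.505966.
Step 6: alpha = 0.05. fail to reject H0.

H = 2.3344, df = 3, p = 0.505966, fail to reject H0.


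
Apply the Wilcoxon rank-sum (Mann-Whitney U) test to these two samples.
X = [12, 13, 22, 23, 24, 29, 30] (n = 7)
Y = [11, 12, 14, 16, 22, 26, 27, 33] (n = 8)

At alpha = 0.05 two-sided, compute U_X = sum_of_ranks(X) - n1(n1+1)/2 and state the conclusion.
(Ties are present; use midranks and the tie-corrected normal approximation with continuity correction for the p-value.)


Step 1: Combine and sort all 15 observations; assign midranks.
sorted (value, group): (11,Y), (12,X), (12,Y), (13,X), (14,Y), (16,Y), (22,X), (22,Y), (23,X), (24,X), (26,Y), (27,Y), (29,X), (30,X), (33,Y)
ranks: 11->1, 12->2.5, 12->2.5, 13->4, 14->5, 16->6, 22->7.5, 22->7.5, 23->9, 24->10, 26->11, 27->12, 29->13, 30->14, 33->15
Step 2: Rank sum for X: R1 = 2.5 + 4 + 7.5 + 9 + 10 + 13 + 14 = 60.
Step 3: U_X = R1 - n1(n1+1)/2 = 60 - 7*8/2 = 60 - 28 = 32.
       U_Y = n1*n2 - U_X = 56 - 32 = 24.
Step 4: Ties are present, so use the tie-corrected normal approximation (with continuity correction) for the p-value.
Step 5: p-value = 0.684910; compare to alpha = 0.05. fail to reject H0.

U_X = 32, p = 0.684910, fail to reject H0 at alpha = 0.05.


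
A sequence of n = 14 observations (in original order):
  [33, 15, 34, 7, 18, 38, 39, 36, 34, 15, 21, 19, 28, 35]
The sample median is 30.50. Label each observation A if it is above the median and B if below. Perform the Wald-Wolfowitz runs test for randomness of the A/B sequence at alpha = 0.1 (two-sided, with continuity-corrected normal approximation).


Step 1: Compute median = 30.50; label A = above, B = below.
Labels in order: ABABBAAAABBBBA  (n_A = 7, n_B = 7)
Step 2: Count runs R = 7.
Step 3: Under H0 (random ordering), E[R] = 2*n_A*n_B/(n_A+n_B) + 1 = 2*7*7/14 + 1 = 8.0000.
        Var[R] = 2*n_A*n_B*(2*n_A*n_B - n_A - n_B) / ((n_A+n_B)^2 * (n_A+n_B-1)) = 8232/2548 = 3.2308.
        SD[R] = 1.7974.
Step 4: Continuity-corrected z = (R + 0.5 - E[R]) / SD[R] = (7 + 0.5 - 8.0000) / 1.7974 = -0.2782.
Step 5: Two-sided p-value via normal approximation = 2*(1 - Phi(|z|)) = 0.780879.
Step 6: alpha = 0.1. fail to reject H0.

R = 7, z = -0.2782, p = 0.780879, fail to reject H0.


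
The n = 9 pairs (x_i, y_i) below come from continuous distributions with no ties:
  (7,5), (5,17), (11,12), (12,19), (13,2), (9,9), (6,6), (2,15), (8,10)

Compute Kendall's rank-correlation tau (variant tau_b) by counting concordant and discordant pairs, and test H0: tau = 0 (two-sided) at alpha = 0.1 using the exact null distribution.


Step 1: Enumerate the 36 unordered pairs (i,j) with i<j and classify each by sign(x_j-x_i) * sign(y_j-y_i).
  (1,2):dx=-2,dy=+12->D; (1,3):dx=+4,dy=+7->C; (1,4):dx=+5,dy=+14->C; (1,5):dx=+6,dy=-3->D
  (1,6):dx=+2,dy=+4->C; (1,7):dx=-1,dy=+1->D; (1,8):dx=-5,dy=+10->D; (1,9):dx=+1,dy=+5->C
  (2,3):dx=+6,dy=-5->D; (2,4):dx=+7,dy=+2->C; (2,5):dx=+8,dy=-15->D; (2,6):dx=+4,dy=-8->D
  (2,7):dx=+1,dy=-11->D; (2,8):dx=-3,dy=-2->C; (2,9):dx=+3,dy=-7->D; (3,4):dx=+1,dy=+7->C
  (3,5):dx=+2,dy=-10->D; (3,6):dx=-2,dy=-3->C; (3,7):dx=-5,dy=-6->C; (3,8):dx=-9,dy=+3->D
  (3,9):dx=-3,dy=-2->C; (4,5):dx=+1,dy=-17->D; (4,6):dx=-3,dy=-10->C; (4,7):dx=-6,dy=-13->C
  (4,8):dx=-10,dy=-4->C; (4,9):dx=-4,dy=-9->C; (5,6):dx=-4,dy=+7->D; (5,7):dx=-7,dy=+4->D
  (5,8):dx=-11,dy=+13->D; (5,9):dx=-5,dy=+8->D; (6,7):dx=-3,dy=-3->C; (6,8):dx=-7,dy=+6->D
  (6,9):dx=-1,dy=+1->D; (7,8):dx=-4,dy=+9->D; (7,9):dx=+2,dy=+4->C; (8,9):dx=+6,dy=-5->D
Step 2: C = 16, D = 20, total pairs = 36.
Step 3: tau = (C - D)/(n(n-1)/2) = (16 - 20)/36 = -0.111111.
Step 4: Exact two-sided p-value (enumerate n! = 362880 permutations of y under H0): p = 0.761414.
Step 5: alpha = 0.1. fail to reject H0.

tau_b = -0.1111 (C=16, D=20), p = 0.761414, fail to reject H0.
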